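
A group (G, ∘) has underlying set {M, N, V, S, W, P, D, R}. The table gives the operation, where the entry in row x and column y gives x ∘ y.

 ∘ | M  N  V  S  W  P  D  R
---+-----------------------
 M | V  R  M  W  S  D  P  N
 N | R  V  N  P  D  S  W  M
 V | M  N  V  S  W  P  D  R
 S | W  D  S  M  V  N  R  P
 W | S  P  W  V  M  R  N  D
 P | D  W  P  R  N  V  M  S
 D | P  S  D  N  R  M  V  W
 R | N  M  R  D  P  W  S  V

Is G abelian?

S ∘ N = D but N ∘ S = P.
Since S and N do not commute, G is not abelian.

No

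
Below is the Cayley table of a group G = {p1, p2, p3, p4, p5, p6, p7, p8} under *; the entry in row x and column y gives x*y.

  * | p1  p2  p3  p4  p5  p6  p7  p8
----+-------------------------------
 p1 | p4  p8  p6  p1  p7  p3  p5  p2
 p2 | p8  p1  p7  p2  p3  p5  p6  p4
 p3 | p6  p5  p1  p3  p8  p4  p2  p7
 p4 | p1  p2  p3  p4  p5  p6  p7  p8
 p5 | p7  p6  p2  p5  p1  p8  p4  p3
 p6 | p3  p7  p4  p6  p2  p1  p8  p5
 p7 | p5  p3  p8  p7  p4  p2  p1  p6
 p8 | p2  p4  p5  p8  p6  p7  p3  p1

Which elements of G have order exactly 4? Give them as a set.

Identity is p4. Compute the order of each non-identity element by repeated multiplication:
  p1: p1 → p4  (order 2)
  p2: p2 → p1 → p8 → p4  (order 4)
  p3: p3 → p1 → p6 → p4  (order 4)
  p5: p5 → p1 → p7 → p4  (order 4)
  p6: p6 → p1 → p3 → p4  (order 4)
  p7: p7 → p1 → p5 → p4  (order 4)
  p8: p8 → p1 → p2 → p4  (order 4)
Elements of order 4: {p2, p3, p5, p6, p7, p8}.

{p2, p3, p5, p6, p7, p8}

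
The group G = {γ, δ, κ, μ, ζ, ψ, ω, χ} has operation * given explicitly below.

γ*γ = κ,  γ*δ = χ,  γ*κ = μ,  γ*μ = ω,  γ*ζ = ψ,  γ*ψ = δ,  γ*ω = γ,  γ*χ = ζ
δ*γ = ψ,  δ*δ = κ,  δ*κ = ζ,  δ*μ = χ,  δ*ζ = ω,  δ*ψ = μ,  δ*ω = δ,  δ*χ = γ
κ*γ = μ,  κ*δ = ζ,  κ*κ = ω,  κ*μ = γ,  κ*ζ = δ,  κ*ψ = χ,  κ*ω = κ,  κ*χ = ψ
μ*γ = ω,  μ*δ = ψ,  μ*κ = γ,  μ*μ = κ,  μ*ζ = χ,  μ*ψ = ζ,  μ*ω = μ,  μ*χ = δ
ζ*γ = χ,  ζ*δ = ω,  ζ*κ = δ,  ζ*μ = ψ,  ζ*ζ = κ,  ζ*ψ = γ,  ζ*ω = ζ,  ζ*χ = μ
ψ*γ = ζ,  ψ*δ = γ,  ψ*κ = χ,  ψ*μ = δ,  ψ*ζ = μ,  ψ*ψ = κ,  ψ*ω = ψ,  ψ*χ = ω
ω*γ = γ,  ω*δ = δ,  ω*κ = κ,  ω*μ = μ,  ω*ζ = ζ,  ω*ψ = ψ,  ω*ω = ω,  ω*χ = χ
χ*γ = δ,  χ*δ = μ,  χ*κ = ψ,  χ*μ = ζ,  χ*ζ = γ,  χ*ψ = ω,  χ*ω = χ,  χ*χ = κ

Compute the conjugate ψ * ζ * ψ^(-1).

The identity is ω. In row ψ, the entry ω sits in column χ, so ψ^(-1) = χ.
ψ * ζ = μ
μ * χ = δ

δ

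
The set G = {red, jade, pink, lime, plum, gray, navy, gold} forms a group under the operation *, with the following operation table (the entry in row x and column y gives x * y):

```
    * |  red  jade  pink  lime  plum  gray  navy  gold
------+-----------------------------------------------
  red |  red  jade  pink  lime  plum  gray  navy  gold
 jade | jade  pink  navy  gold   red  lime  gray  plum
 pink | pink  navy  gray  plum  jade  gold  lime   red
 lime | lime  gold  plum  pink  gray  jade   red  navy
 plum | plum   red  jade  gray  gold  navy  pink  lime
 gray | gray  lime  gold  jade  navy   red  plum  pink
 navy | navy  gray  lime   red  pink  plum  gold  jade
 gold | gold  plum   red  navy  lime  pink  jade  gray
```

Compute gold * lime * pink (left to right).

lime

gold * lime = navy
navy * pink = lime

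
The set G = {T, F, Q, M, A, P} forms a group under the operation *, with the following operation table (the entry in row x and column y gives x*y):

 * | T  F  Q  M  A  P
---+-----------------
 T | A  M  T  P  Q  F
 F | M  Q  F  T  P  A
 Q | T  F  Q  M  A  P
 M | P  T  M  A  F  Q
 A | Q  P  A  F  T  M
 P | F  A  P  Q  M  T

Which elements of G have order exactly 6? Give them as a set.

Identity is Q. Compute the order of each non-identity element by repeated multiplication:
  T: T → A → Q  (order 3)
  F: F → Q  (order 2)
  M: M → A → F → T → P → Q  (order 6)
  A: A → T → Q  (order 3)
  P: P → T → F → A → M → Q  (order 6)
Elements of order 6: {M, P}.
(Structurally, G here is isomorphic to the cyclic group Z_6.)

{M, P}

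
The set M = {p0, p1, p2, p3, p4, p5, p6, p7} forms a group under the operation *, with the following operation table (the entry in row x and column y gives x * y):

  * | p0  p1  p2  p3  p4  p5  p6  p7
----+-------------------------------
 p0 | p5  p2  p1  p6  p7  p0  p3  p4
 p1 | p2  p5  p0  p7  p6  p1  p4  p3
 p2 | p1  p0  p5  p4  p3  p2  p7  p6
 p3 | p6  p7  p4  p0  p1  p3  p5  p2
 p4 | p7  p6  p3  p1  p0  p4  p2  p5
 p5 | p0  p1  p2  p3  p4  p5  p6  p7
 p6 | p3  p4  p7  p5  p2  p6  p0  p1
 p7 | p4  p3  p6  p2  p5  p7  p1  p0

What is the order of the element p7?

The identity element is p5 (its row matches the header).
p7^1 = p7
p7^2 = p7 * p7 = p0
p7^3 = p0 * p7 = p4
p7^4 = p4 * p7 = p5
The first power of p7 equal to the identity is p7^4, so ord(p7) = 4.
(Structurally, M here is isomorphic to Z_2 x Z_4.)

4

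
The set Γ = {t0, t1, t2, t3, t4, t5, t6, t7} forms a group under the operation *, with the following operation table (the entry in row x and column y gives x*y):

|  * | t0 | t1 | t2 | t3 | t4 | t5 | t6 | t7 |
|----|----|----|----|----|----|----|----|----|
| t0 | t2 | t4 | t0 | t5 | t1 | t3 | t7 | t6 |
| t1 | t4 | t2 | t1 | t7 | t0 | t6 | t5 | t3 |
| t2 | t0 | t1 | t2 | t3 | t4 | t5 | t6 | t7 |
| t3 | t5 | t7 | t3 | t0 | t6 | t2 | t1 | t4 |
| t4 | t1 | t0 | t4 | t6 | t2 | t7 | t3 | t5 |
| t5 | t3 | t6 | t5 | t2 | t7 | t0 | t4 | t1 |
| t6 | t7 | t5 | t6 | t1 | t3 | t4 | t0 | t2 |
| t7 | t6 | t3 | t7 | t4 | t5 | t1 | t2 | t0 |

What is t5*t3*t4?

t5*t3 = t2
t2*t4 = t4

t4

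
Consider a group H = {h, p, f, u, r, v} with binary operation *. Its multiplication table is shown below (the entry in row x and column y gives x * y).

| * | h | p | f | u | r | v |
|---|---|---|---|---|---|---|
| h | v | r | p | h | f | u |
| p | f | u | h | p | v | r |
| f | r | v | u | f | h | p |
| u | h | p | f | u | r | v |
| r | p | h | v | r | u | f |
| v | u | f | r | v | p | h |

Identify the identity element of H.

The identity e satisfies e * x = x for all x, so its row in the table reproduces the column headers.
Row u reads: h, p, f, u, r, v — exactly the header order. So u is the identity.
(Structurally, H here is isomorphic to the symmetric group S_3.)

u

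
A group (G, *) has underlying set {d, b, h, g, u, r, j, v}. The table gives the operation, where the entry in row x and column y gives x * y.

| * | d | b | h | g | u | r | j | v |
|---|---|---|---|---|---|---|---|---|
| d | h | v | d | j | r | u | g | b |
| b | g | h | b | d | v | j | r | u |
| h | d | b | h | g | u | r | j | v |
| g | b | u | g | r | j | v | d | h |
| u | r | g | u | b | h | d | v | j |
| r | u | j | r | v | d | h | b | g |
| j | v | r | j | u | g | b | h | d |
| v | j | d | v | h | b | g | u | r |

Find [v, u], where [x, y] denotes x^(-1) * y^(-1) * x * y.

r

Identity is h; from the table v^(-1) = g and u^(-1) = u.
g * u = j
j * v = d
d * u = r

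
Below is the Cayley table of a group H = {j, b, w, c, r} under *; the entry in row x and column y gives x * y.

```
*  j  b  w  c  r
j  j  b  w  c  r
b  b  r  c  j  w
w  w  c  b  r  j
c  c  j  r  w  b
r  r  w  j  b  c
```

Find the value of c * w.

r

Read row c, column w: c * w = r.
(Structurally, H here is isomorphic to the cyclic group Z_5.)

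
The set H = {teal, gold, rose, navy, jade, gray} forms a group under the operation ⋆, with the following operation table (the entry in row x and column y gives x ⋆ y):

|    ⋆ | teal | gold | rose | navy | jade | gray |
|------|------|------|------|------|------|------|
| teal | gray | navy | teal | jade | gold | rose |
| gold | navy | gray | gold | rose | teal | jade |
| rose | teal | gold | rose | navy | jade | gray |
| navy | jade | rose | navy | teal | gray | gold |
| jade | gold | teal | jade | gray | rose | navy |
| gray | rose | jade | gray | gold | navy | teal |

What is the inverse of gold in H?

First locate the identity: row rose matches the header, so rose is the identity.
Scan row gold for rose: gold ⋆ navy = rose. Hence gold^(-1) = navy.

navy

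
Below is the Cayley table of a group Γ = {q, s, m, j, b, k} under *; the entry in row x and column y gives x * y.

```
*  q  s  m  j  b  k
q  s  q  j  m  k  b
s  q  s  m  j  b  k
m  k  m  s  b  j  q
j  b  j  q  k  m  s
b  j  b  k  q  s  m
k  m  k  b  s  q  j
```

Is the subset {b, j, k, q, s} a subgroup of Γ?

No

k * q = m, which is not in {b, j, k, q, s}.
The subset is not closed under *, so it is not a subgroup.
(Structurally, Γ here is isomorphic to the symmetric group S_3.)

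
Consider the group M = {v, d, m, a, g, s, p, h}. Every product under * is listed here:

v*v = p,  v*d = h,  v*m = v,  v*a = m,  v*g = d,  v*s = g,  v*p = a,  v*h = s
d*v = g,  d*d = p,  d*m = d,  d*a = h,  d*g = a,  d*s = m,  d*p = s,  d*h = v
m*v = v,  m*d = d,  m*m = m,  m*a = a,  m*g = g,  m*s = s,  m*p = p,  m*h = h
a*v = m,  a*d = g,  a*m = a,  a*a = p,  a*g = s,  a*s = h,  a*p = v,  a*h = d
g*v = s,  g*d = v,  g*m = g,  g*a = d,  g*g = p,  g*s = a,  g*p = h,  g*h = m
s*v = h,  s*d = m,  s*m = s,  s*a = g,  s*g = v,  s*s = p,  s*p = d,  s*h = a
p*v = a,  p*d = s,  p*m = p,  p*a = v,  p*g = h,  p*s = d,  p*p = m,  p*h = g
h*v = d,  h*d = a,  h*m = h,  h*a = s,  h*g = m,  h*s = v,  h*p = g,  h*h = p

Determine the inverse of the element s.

First locate the identity: row m matches the header, so m is the identity.
Scan row s for m: s*d = m. Hence s^(-1) = d.

d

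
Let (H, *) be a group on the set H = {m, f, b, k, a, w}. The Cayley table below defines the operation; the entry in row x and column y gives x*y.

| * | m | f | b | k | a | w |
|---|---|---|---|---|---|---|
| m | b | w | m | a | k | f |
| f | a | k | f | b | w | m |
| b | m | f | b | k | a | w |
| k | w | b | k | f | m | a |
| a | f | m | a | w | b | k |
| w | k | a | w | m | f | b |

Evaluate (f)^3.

b

f^1 = f
f^2 = f*f = k
f^3 = k*f = b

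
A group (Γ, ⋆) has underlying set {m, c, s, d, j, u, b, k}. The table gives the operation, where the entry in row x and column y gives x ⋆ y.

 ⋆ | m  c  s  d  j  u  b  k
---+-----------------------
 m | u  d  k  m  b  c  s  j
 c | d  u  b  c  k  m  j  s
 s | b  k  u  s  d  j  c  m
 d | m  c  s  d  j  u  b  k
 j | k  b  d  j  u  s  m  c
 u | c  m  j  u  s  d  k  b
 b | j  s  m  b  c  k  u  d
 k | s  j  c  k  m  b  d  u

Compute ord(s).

The identity element is d (its row matches the header).
s^1 = s
s^2 = s ⋆ s = u
s^3 = u ⋆ s = j
s^4 = j ⋆ s = d
The first power of s equal to the identity is s^4, so ord(s) = 4.

4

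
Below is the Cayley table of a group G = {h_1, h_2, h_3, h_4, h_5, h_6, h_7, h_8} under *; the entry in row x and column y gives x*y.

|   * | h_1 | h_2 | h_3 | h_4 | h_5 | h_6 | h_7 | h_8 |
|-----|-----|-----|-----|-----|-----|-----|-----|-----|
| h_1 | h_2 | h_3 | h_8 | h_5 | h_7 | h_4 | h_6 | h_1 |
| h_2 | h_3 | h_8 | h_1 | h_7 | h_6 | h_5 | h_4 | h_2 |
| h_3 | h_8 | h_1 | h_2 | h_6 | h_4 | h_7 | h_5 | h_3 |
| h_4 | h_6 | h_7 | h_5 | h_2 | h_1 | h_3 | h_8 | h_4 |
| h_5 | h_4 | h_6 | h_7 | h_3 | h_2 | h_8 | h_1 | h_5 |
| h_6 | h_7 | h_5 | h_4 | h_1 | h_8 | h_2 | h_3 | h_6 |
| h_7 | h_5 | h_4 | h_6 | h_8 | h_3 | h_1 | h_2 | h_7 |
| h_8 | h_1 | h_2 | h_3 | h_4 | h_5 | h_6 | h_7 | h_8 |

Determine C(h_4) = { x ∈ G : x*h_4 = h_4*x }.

Compare row h_4 with column h_4 entry by entry.
h_7*h_4 = h_8 = h_4*h_7, so h_7 commutes with h_4.
h_5*h_4 = h_3 but h_4*h_5 = h_1, so h_5 does not.
Collecting the elements that commute with h_4: C(h_4) = {h_2, h_4, h_7, h_8}.
(Structurally, G here is isomorphic to the quaternion group Q_8.)

{h_2, h_4, h_7, h_8}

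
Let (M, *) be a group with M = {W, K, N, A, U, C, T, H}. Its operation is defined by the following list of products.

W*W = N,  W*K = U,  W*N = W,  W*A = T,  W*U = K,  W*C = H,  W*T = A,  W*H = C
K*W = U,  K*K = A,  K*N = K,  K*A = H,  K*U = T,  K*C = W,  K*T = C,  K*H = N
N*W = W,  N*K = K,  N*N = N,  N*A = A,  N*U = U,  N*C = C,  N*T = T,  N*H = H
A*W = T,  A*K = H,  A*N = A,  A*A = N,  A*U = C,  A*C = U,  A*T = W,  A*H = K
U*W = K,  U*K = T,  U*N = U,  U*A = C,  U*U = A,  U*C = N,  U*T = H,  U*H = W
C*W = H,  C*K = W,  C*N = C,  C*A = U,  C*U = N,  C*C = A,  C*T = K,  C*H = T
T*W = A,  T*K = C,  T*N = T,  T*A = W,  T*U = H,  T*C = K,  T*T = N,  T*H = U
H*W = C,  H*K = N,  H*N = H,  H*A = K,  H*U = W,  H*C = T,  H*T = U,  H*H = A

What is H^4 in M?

H^1 = H
H^2 = H * H = A
H^3 = A * H = K
H^4 = K * H = N

N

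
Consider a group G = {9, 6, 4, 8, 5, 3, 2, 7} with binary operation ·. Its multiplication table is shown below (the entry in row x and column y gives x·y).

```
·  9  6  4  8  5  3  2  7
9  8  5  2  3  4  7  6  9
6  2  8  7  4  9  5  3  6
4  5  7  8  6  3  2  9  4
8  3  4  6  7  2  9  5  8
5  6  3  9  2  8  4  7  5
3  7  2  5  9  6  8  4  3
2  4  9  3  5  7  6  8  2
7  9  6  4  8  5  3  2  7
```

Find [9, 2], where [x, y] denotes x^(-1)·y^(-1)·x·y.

Identity is 7; from the table 9^(-1) = 3 and 2^(-1) = 5.
3·5 = 6
6·9 = 2
2·2 = 8

8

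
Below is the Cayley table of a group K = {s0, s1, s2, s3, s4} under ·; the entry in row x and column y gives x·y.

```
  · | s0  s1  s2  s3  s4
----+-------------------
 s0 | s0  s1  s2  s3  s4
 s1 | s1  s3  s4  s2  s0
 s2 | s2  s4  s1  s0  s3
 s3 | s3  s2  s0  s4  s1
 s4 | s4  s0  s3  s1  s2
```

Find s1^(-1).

s4

First locate the identity: row s0 matches the header, so s0 is the identity.
Scan row s1 for s0: s1·s4 = s0. Hence s1^(-1) = s4.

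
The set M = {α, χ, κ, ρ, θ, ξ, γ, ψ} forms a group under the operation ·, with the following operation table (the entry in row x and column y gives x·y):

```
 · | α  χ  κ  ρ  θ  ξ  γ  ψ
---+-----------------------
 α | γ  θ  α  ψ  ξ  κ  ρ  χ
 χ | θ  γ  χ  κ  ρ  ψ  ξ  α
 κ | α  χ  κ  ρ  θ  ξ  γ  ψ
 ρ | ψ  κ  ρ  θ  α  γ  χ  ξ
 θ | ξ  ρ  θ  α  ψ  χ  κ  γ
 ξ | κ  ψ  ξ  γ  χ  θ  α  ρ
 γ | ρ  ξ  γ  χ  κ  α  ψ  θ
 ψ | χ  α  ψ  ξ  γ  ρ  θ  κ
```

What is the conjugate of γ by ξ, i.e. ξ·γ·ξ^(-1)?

γ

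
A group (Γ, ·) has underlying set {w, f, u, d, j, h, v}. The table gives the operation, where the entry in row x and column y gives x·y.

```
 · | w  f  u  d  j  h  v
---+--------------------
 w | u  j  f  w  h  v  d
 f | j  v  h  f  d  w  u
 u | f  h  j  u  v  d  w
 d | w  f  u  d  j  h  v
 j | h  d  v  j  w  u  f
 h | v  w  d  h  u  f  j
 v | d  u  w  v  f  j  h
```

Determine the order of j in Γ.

The identity element is d (its row matches the header).
j^1 = j
j^2 = j·j = w
j^3 = w·j = h
j^4 = h·j = u
j^5 = u·j = v
j^6 = v·j = f
j^7 = f·j = d
The first power of j equal to the identity is j^7, so ord(j) = 7.
(Structurally, Γ here is isomorphic to the cyclic group Z_7.)

7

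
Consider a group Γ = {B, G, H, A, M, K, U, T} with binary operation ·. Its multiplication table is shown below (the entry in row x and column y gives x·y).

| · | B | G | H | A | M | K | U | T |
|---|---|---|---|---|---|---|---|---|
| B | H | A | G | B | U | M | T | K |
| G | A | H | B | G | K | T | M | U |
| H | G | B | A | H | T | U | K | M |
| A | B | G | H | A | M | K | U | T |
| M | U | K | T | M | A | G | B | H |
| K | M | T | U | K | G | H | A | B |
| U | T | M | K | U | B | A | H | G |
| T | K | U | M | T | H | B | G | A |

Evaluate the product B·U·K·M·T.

B·U = T
T·K = B
B·M = U
U·T = G

G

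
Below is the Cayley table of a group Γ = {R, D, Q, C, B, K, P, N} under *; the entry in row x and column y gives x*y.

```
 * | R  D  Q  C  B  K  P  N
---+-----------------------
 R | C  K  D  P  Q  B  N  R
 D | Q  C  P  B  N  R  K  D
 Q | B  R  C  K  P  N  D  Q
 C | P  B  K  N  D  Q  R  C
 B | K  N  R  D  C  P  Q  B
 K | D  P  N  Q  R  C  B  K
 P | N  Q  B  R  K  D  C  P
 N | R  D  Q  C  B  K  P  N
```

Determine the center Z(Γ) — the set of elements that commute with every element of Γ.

{C, N}

An element z is central iff its row equals its column in the table.
For P: P*K = D ≠ B = K*P, so P ∉ Z.
Checking each element this way leaves Z(Γ) = {C, N}.
(Structurally, Γ here is isomorphic to the quaternion group Q_8.)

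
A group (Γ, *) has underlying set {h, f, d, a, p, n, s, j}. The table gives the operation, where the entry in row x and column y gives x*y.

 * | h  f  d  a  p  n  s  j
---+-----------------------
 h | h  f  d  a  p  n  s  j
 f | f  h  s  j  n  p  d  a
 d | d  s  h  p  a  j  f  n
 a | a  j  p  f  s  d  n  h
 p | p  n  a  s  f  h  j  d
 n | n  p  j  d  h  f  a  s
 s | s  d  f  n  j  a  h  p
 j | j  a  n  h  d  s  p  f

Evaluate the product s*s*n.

n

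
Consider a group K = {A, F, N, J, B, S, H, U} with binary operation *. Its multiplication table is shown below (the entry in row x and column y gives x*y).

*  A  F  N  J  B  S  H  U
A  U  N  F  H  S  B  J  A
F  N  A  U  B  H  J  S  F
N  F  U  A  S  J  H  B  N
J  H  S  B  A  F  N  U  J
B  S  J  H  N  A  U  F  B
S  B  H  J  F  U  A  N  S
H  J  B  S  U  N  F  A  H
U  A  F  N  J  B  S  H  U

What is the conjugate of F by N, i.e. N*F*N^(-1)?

The identity is U. In row N, the entry U sits in column F, so N^(-1) = F.
N*F = U
U*F = F

F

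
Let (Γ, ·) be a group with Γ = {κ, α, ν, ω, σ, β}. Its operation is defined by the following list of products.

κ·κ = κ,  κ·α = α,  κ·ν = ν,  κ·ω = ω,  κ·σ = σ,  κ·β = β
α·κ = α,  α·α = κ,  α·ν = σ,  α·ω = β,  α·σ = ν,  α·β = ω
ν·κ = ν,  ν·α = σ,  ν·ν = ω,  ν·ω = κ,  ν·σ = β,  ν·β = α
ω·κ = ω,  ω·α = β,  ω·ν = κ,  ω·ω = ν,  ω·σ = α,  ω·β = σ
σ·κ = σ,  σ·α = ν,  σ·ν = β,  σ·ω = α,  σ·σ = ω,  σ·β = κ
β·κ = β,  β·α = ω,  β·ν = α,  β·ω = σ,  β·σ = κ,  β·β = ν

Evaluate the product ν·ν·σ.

α

ν·ν = ω
ω·σ = α
(Structurally, Γ here is isomorphic to the cyclic group Z_6.)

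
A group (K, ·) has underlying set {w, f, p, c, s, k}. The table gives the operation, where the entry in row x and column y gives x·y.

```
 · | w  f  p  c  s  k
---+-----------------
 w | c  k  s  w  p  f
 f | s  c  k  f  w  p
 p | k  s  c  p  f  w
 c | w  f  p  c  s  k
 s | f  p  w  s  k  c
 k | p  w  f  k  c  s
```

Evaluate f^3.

f^1 = f
f^2 = f·f = c
f^3 = c·f = f

f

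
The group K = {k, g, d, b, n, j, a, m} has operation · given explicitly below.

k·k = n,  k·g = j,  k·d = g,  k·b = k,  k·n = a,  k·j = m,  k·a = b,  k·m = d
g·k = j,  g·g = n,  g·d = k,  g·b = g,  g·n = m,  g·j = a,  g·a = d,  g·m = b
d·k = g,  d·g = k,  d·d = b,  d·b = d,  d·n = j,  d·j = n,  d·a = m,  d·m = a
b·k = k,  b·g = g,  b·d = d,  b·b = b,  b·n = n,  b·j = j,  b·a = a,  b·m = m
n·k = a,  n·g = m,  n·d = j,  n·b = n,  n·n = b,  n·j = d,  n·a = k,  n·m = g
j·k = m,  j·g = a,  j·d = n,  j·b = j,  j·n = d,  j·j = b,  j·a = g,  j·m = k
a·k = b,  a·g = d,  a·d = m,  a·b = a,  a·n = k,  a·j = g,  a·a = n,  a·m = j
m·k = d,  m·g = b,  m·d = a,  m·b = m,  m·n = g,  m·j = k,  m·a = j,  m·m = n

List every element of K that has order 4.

Identity is b. Compute the order of each non-identity element by repeated multiplication:
  k: k → n → a → b  (order 4)
  g: g → n → m → b  (order 4)
  d: d → b  (order 2)
  n: n → b  (order 2)
  j: j → b  (order 2)
  a: a → n → k → b  (order 4)
  m: m → n → g → b  (order 4)
Elements of order 4: {a, g, k, m}.

{a, g, k, m}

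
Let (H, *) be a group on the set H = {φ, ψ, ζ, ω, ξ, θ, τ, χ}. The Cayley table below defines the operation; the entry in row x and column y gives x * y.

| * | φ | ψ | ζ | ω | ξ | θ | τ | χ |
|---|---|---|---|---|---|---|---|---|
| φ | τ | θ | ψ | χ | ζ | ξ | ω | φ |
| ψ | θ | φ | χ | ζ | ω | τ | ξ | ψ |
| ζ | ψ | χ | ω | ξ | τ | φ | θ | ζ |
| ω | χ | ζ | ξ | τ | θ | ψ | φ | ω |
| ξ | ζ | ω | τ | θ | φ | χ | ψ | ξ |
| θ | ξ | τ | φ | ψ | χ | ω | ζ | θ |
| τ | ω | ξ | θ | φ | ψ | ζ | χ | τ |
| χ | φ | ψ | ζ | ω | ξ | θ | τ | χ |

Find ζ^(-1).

ψ

First locate the identity: row χ matches the header, so χ is the identity.
Scan row ζ for χ: ζ * ψ = χ. Hence ζ^(-1) = ψ.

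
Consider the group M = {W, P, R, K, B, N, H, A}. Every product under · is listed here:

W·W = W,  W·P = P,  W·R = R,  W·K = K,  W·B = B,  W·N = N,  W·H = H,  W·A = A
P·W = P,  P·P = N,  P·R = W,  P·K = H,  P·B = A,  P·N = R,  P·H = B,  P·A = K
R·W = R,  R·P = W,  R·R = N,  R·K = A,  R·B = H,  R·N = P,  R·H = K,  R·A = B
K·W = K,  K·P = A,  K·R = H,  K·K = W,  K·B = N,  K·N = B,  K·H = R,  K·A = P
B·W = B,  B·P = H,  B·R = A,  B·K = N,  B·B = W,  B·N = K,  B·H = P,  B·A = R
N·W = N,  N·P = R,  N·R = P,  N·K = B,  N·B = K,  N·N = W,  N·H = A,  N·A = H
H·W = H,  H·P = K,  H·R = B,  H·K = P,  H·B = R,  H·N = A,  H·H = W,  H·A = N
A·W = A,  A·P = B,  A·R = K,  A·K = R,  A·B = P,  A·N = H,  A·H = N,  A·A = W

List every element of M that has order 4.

{P, R}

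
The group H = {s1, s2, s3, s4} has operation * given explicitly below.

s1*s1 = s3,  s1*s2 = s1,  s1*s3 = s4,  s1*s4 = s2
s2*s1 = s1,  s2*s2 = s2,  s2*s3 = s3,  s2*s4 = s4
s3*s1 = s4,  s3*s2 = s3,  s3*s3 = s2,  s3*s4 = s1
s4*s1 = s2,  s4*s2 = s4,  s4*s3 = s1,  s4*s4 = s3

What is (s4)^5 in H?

s4^1 = s4
s4^2 = s4 * s4 = s3
s4^3 = s3 * s4 = s1
s4^4 = s1 * s4 = s2
s4^5 = s2 * s4 = s4

s4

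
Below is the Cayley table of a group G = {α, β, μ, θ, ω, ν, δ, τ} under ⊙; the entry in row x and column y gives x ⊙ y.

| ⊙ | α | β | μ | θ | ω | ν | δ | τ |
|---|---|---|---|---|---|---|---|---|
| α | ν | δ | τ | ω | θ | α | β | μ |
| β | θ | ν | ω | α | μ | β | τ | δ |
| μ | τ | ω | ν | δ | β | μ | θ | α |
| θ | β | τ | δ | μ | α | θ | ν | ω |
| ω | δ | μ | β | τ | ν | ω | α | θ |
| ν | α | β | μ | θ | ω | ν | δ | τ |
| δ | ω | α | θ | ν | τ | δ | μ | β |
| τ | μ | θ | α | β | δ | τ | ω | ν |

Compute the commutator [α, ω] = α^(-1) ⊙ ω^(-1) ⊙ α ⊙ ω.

μ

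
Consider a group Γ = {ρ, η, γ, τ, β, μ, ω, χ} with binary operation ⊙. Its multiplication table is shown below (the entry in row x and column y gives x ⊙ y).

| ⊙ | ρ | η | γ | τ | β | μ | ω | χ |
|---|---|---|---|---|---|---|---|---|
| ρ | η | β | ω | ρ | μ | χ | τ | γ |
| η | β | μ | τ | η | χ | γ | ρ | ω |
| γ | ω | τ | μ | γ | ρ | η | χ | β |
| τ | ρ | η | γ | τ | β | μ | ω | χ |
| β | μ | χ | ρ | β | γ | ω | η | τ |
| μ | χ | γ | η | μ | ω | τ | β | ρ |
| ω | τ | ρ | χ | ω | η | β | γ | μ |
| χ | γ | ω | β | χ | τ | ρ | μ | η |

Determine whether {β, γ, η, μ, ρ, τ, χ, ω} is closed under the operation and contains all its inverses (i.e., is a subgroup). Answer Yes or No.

Yes

{β, γ, η, μ, ρ, τ, χ, ω} contains the identity τ.
Checking products: every product of two elements of {β, γ, η, μ, ρ, τ, χ, ω} (read from the table) lies in {β, γ, η, μ, ρ, τ, χ, ω}, so the set is closed.
In a finite group, a nonempty closed subset is a subgroup. So {β, γ, η, μ, ρ, τ, χ, ω} ≤ Γ.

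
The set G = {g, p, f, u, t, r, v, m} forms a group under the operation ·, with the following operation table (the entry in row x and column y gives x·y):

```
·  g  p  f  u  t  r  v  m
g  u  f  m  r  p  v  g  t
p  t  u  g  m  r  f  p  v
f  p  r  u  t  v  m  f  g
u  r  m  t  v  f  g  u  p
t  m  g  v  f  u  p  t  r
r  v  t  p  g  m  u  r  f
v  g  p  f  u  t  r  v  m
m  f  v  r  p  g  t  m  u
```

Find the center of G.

An element z is central iff its row equals its column in the table.
For r: r·t = m ≠ p = t·r, so r ∉ Z.
Checking each element this way leaves Z(G) = {u, v}.

{u, v}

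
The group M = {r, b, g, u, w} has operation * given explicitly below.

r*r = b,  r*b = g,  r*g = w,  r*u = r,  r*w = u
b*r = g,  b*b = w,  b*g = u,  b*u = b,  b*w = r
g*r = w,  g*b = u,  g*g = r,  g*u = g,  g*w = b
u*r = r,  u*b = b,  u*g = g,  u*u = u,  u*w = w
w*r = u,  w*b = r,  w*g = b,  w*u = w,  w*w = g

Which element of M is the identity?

u

The identity e satisfies e*x = x for all x, so its row in the table reproduces the column headers.
Row u reads: r, b, g, u, w — exactly the header order. So u is the identity.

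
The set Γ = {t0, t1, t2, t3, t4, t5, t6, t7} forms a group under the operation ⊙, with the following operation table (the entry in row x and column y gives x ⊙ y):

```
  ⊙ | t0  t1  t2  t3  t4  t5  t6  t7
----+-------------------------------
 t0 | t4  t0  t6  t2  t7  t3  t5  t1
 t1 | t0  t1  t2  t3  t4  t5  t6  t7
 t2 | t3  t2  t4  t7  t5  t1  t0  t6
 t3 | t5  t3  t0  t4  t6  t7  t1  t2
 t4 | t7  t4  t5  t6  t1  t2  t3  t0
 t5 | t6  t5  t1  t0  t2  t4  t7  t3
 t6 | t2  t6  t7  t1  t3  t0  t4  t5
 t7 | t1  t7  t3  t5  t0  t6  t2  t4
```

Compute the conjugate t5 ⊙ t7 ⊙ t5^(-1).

The identity is t1. In row t5, the entry t1 sits in column t2, so t5^(-1) = t2.
t5 ⊙ t7 = t3
t3 ⊙ t2 = t0

t0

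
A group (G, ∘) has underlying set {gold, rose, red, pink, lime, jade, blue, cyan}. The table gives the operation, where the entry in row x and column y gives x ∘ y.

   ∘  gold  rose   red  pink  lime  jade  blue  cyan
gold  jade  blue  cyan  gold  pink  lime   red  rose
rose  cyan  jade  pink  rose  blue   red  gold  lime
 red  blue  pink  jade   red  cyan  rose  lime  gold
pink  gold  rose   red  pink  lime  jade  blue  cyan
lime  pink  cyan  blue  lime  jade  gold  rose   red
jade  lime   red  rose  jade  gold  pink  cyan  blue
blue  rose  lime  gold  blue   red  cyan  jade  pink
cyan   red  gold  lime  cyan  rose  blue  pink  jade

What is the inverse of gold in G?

lime

First locate the identity: row pink matches the header, so pink is the identity.
Scan row gold for pink: gold ∘ lime = pink. Hence gold^(-1) = lime.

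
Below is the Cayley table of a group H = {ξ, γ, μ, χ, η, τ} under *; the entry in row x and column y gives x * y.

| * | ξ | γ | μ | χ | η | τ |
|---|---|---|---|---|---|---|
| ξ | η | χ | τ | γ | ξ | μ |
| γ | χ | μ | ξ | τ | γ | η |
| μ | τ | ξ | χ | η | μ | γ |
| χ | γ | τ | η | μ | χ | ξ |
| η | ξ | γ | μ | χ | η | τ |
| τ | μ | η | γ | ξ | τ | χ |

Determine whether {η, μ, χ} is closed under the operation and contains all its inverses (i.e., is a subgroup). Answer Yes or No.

{η, μ, χ} contains the identity η.
Checking products: every product of two elements of {η, μ, χ} (read from the table) lies in {η, μ, χ}, so the set is closed.
In a finite group, a nonempty closed subset is a subgroup. So {η, μ, χ} ≤ H.

Yes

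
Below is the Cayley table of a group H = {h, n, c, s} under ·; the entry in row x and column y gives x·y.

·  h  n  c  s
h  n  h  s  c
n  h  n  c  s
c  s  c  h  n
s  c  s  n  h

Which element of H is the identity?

The identity e satisfies e·x = x for all x, so its row in the table reproduces the column headers.
Row n reads: h, n, c, s — exactly the header order. So n is the identity.

n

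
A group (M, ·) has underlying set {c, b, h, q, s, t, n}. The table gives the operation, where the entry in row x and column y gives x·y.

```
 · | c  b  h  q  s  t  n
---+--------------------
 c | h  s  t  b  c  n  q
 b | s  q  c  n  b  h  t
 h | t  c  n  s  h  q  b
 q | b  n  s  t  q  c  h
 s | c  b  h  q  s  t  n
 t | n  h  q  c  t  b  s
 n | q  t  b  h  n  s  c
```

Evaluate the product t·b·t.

t·b = h
h·t = q

q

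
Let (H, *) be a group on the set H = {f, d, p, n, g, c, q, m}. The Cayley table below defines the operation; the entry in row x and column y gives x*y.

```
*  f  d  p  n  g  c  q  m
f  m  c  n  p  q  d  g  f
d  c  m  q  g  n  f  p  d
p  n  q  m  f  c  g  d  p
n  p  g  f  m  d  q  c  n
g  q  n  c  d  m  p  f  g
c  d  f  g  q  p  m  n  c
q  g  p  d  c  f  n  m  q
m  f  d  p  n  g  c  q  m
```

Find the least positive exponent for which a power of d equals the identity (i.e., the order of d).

2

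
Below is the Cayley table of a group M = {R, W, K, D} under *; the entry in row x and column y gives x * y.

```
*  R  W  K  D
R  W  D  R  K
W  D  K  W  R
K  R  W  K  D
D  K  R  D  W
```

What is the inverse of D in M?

R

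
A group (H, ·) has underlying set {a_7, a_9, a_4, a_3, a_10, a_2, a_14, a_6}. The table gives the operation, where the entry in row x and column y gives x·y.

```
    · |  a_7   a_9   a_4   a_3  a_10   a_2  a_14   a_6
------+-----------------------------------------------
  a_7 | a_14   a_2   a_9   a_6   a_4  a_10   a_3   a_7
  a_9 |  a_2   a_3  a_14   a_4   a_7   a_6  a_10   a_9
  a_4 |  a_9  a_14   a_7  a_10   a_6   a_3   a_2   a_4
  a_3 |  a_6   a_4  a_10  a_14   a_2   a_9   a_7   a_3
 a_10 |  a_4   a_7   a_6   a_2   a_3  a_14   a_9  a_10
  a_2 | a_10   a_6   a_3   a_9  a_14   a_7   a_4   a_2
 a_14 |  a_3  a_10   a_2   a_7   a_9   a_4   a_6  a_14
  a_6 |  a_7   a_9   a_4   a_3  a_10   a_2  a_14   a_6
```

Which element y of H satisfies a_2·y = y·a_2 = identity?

a_9

First locate the identity: row a_6 matches the header, so a_6 is the identity.
Scan row a_2 for a_6: a_2·a_9 = a_6. Hence a_2^(-1) = a_9.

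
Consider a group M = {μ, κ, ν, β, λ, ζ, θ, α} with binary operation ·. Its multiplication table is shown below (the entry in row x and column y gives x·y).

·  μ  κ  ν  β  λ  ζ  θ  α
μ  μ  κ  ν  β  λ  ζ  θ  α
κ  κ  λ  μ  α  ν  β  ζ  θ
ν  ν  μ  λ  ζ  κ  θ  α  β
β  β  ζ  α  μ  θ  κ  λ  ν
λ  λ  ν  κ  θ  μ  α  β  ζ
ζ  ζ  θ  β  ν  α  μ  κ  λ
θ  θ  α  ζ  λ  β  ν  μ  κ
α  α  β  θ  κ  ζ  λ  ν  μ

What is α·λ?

Read row α, column λ: α·λ = ζ.

ζ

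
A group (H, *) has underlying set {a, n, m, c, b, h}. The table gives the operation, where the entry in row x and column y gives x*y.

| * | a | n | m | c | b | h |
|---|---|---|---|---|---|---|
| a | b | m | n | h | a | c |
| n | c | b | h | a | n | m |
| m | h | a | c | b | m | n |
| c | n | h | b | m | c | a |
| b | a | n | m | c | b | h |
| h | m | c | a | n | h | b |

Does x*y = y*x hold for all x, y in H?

No

m*a = h but a*m = n.
Since m and a do not commute, H is not abelian.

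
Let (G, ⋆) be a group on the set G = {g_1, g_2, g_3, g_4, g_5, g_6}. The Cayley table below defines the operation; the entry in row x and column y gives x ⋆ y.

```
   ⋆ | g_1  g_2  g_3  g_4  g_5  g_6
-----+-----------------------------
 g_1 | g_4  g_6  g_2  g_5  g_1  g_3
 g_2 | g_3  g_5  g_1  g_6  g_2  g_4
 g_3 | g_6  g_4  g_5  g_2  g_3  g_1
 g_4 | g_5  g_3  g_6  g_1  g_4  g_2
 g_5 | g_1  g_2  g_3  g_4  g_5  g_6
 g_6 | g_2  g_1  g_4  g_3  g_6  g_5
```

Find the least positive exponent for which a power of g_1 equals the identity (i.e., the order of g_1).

3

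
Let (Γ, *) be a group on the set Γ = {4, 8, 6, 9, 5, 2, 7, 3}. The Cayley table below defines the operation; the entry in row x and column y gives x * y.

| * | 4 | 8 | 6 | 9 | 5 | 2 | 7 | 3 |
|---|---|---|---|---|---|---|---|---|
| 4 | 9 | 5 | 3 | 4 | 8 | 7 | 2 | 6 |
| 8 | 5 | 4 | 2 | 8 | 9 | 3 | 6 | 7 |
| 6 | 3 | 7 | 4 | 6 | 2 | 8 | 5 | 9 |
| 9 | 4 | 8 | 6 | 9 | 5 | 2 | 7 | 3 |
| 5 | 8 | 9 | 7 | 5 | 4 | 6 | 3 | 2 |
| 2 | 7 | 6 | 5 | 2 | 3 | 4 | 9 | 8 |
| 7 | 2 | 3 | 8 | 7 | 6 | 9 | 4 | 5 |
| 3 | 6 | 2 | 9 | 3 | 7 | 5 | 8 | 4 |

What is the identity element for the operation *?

The identity e satisfies e * x = x for all x, so its row in the table reproduces the column headers.
Row 9 reads: 4, 8, 6, 9, 5, 2, 7, 3 — exactly the header order. So 9 is the identity.

9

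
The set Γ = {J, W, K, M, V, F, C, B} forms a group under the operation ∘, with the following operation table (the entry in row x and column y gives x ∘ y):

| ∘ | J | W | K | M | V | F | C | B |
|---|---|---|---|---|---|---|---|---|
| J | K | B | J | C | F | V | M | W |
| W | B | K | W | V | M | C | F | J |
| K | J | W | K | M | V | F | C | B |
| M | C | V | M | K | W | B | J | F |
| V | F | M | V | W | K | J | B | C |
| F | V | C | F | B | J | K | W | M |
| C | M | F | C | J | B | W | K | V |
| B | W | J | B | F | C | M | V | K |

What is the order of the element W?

2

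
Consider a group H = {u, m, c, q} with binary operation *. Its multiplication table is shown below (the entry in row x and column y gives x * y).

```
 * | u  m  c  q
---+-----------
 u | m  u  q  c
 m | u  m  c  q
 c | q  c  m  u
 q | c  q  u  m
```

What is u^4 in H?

m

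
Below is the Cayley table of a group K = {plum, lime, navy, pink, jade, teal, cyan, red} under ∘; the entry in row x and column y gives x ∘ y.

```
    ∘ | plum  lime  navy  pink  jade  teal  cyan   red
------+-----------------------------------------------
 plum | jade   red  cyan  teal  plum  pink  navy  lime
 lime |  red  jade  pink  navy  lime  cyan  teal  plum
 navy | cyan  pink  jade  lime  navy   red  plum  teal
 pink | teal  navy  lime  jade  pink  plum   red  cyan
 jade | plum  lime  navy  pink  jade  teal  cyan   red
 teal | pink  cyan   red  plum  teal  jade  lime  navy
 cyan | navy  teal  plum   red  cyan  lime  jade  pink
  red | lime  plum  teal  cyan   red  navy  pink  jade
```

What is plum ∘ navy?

cyan

Read row plum, column navy: plum ∘ navy = cyan.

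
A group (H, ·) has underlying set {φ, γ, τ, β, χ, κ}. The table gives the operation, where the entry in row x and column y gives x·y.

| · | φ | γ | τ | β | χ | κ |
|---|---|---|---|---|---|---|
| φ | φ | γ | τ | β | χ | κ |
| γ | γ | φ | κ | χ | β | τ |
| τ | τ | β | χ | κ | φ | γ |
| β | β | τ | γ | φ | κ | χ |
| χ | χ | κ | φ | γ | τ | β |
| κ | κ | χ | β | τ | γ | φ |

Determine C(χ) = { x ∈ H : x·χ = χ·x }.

Compare row χ with column χ entry by entry.
τ·χ = φ = χ·τ, so τ commutes with χ.
β·χ = κ but χ·β = γ, so β does not.
Collecting the elements that commute with χ: C(χ) = {τ, φ, χ}.

{τ, φ, χ}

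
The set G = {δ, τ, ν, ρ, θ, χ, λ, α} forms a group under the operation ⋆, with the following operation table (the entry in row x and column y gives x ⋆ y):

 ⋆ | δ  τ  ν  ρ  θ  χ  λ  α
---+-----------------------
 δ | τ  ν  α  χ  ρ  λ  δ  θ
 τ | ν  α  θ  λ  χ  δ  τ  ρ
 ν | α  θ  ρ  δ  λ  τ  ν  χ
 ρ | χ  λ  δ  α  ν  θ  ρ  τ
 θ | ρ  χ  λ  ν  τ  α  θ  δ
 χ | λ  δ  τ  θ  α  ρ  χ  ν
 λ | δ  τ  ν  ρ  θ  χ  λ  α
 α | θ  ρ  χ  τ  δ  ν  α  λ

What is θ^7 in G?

ν

θ^1 = θ
θ^2 = θ ⋆ θ = τ
θ^3 = τ ⋆ θ = χ
θ^4 = χ ⋆ θ = α
θ^5 = α ⋆ θ = δ
θ^6 = δ ⋆ θ = ρ
θ^7 = ρ ⋆ θ = ν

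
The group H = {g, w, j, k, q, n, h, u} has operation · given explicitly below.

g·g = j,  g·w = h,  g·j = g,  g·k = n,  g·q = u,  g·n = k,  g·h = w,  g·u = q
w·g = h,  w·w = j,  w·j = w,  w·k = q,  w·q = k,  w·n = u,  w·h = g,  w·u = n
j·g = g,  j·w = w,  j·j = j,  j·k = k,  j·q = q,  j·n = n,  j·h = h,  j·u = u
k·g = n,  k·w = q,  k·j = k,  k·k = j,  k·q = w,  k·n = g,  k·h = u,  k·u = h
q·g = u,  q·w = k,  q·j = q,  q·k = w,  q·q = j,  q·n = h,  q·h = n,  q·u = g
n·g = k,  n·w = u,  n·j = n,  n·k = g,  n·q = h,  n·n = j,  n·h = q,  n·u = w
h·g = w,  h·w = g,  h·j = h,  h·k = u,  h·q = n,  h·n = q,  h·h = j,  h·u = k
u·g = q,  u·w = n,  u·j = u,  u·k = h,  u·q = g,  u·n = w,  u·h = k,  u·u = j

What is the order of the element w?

2

The identity element is j (its row matches the header).
w^1 = w
w^2 = w·w = j
The first power of w equal to the identity is w^2, so ord(w) = 2.
(Structurally, H here is isomorphic to the elementary abelian group (Z_2)^3.)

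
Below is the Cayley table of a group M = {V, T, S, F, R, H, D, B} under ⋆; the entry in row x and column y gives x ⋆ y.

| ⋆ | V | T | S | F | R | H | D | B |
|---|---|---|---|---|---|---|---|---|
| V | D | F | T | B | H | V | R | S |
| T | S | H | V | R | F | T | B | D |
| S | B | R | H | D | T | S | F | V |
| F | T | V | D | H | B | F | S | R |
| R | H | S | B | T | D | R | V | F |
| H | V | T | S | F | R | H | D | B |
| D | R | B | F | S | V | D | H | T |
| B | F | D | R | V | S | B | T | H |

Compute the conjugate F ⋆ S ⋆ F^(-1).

S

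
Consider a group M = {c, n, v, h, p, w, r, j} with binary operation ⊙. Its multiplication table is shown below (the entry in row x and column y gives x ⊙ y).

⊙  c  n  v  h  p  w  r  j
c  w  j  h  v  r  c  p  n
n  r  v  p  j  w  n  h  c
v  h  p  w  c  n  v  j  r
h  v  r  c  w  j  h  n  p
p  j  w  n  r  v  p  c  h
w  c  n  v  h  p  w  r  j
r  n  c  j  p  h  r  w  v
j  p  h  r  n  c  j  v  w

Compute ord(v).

2

The identity element is w (its row matches the header).
v^1 = v
v^2 = v ⊙ v = w
The first power of v equal to the identity is v^2, so ord(v) = 2.
(Structurally, M here is isomorphic to the dihedral group D_4.)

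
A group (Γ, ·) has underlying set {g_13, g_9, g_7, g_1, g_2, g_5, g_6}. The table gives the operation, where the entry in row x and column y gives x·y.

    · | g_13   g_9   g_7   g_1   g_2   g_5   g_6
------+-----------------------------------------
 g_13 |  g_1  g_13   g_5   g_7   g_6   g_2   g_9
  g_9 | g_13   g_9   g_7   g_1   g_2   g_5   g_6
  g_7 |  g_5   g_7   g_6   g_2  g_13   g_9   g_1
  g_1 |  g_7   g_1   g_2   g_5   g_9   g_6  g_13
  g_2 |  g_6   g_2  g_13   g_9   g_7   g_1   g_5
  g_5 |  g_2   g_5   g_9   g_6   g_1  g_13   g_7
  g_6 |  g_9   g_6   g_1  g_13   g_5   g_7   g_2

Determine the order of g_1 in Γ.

7

The identity element is g_9 (its row matches the header).
g_1^1 = g_1
g_1^2 = g_1·g_1 = g_5
g_1^3 = g_5·g_1 = g_6
g_1^4 = g_6·g_1 = g_13
g_1^5 = g_13·g_1 = g_7
g_1^6 = g_7·g_1 = g_2
g_1^7 = g_2·g_1 = g_9
The first power of g_1 equal to the identity is g_1^7, so ord(g_1) = 7.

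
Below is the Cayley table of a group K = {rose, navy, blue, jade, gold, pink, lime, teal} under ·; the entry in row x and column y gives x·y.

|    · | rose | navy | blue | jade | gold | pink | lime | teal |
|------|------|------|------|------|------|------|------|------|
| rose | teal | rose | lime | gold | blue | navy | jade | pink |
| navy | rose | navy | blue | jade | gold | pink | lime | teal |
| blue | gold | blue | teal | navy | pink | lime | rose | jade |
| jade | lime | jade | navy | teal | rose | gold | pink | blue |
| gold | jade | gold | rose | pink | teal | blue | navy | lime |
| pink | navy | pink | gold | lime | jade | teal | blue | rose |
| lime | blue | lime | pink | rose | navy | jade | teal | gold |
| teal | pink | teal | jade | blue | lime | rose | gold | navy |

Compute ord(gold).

The identity element is navy (its row matches the header).
gold^1 = gold
gold^2 = gold·gold = teal
gold^3 = teal·gold = lime
gold^4 = lime·gold = navy
The first power of gold equal to the identity is gold^4, so ord(gold) = 4.

4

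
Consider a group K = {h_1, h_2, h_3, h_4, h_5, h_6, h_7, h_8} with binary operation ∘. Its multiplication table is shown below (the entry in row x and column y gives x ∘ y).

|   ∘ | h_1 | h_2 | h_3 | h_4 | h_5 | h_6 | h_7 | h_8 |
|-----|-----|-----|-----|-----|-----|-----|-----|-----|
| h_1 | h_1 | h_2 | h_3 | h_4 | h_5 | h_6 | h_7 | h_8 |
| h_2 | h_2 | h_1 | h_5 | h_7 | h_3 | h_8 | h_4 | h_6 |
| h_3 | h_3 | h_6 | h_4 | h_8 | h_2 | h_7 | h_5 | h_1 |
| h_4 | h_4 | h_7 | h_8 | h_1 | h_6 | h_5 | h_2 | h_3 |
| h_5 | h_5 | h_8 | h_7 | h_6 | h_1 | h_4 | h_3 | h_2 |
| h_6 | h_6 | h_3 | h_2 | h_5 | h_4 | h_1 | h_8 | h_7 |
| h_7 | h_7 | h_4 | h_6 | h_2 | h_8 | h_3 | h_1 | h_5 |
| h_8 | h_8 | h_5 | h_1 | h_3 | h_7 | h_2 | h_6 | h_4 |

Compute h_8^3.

h_3

h_8^1 = h_8
h_8^2 = h_8 ∘ h_8 = h_4
h_8^3 = h_4 ∘ h_8 = h_3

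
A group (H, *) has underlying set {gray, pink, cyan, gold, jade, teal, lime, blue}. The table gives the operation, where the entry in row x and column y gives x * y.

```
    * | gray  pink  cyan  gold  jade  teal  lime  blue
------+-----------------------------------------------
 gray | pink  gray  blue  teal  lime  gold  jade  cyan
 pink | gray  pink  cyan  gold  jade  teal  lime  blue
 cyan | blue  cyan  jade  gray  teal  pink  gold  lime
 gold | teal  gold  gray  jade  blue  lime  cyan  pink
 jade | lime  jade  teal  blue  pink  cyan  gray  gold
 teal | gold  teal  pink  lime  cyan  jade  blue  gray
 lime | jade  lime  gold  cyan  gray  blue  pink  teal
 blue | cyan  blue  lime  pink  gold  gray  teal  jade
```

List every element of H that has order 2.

Identity is pink. Compute the order of each non-identity element by repeated multiplication:
  gray: gray → pink  (order 2)
  cyan: cyan → jade → teal → pink  (order 4)
  gold: gold → jade → blue → pink  (order 4)
  jade: jade → pink  (order 2)
  teal: teal → jade → cyan → pink  (order 4)
  lime: lime → pink  (order 2)
  blue: blue → jade → gold → pink  (order 4)
Elements of order 2: {gray, jade, lime}.

{gray, jade, lime}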